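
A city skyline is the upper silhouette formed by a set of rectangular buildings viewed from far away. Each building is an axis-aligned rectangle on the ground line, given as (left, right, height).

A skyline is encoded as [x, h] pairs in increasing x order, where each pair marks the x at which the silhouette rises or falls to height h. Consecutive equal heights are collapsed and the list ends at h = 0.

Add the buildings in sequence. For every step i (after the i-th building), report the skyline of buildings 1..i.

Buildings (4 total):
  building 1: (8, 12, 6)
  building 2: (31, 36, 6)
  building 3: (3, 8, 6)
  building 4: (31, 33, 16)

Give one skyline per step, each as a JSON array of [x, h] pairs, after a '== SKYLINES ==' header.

== SKYLINES ==
[[8,6],[12,0]]
[[8,6],[12,0],[31,6],[36,0]]
[[3,6],[12,0],[31,6],[36,0]]
[[3,6],[12,0],[31,16],[33,6],[36,0]]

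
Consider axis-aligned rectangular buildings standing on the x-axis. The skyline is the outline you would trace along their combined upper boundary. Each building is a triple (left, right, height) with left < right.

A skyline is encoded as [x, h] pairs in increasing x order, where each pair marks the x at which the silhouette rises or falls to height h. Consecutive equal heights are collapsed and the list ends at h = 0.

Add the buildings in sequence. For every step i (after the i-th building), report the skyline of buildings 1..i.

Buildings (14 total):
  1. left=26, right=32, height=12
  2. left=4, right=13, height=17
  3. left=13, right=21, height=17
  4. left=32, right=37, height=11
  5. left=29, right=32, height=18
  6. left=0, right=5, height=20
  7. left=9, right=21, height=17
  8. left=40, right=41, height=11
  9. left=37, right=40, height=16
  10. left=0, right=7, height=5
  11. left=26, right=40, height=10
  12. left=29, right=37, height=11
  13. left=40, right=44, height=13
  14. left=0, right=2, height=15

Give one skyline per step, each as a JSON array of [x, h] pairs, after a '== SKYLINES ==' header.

== SKYLINES ==
[[26,12],[32,0]]
[[4,17],[13,0],[26,12],[32,0]]
[[4,17],[21,0],[26,12],[32,0]]
[[4,17],[21,0],[26,12],[32,11],[37,0]]
[[4,17],[21,0],[26,12],[29,18],[32,11],[37,0]]
[[0,20],[5,17],[21,0],[26,12],[29,18],[32,11],[37,0]]
[[0,20],[5,17],[21,0],[26,12],[29,18],[32,11],[37,0]]
[[0,20],[5,17],[21,0],[26,12],[29,18],[32,11],[37,0],[40,11],[41,0]]
[[0,20],[5,17],[21,0],[26,12],[29,18],[32,11],[37,16],[40,11],[41,0]]
[[0,20],[5,17],[21,0],[26,12],[29,18],[32,11],[37,16],[40,11],[41,0]]
[[0,20],[5,17],[21,0],[26,12],[29,18],[32,11],[37,16],[40,11],[41,0]]
[[0,20],[5,17],[21,0],[26,12],[29,18],[32,11],[37,16],[40,11],[41,0]]
[[0,20],[5,17],[21,0],[26,12],[29,18],[32,11],[37,16],[40,13],[44,0]]
[[0,20],[5,17],[21,0],[26,12],[29,18],[32,11],[37,16],[40,13],[44,0]]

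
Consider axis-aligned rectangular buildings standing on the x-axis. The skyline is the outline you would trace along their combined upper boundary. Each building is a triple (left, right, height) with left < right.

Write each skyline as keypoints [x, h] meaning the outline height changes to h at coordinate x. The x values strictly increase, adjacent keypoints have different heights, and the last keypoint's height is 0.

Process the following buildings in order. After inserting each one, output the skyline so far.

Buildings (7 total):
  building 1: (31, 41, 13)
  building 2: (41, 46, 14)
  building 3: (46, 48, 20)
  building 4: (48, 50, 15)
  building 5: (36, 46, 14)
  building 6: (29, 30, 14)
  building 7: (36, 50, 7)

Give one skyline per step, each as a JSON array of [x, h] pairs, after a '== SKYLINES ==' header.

== SKYLINES ==
[[31,13],[41,0]]
[[31,13],[41,14],[46,0]]
[[31,13],[41,14],[46,20],[48,0]]
[[31,13],[41,14],[46,20],[48,15],[50,0]]
[[31,13],[36,14],[46,20],[48,15],[50,0]]
[[29,14],[30,0],[31,13],[36,14],[46,20],[48,15],[50,0]]
[[29,14],[30,0],[31,13],[36,14],[46,20],[48,15],[50,0]]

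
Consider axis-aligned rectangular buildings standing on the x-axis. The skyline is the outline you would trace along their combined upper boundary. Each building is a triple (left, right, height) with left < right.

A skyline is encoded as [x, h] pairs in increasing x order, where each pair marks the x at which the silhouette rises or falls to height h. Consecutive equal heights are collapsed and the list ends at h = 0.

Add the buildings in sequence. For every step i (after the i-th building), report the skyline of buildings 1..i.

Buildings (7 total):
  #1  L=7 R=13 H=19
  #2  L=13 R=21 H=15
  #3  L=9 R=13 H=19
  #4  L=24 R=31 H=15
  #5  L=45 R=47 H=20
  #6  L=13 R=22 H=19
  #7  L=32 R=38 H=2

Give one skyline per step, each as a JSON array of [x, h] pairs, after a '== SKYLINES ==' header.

== SKYLINES ==
[[7,19],[13,0]]
[[7,19],[13,15],[21,0]]
[[7,19],[13,15],[21,0]]
[[7,19],[13,15],[21,0],[24,15],[31,0]]
[[7,19],[13,15],[21,0],[24,15],[31,0],[45,20],[47,0]]
[[7,19],[22,0],[24,15],[31,0],[45,20],[47,0]]
[[7,19],[22,0],[24,15],[31,0],[32,2],[38,0],[45,20],[47,0]]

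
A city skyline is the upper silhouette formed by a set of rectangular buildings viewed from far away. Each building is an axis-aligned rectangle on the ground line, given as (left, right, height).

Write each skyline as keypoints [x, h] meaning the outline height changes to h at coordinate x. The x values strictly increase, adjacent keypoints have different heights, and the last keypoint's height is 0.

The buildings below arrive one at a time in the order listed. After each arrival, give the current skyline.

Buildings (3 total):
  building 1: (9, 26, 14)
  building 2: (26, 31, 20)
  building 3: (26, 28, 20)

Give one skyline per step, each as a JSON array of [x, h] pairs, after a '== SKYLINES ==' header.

== SKYLINES ==
[[9,14],[26,0]]
[[9,14],[26,20],[31,0]]
[[9,14],[26,20],[31,0]]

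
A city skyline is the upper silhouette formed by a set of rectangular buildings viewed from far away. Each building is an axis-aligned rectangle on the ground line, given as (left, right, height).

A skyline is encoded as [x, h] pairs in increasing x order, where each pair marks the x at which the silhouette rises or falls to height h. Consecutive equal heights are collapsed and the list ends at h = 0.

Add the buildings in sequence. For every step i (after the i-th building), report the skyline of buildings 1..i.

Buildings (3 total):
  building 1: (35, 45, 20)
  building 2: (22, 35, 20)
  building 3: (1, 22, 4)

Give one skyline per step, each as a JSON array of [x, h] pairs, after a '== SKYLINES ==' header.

== SKYLINES ==
[[35,20],[45,0]]
[[22,20],[45,0]]
[[1,4],[22,20],[45,0]]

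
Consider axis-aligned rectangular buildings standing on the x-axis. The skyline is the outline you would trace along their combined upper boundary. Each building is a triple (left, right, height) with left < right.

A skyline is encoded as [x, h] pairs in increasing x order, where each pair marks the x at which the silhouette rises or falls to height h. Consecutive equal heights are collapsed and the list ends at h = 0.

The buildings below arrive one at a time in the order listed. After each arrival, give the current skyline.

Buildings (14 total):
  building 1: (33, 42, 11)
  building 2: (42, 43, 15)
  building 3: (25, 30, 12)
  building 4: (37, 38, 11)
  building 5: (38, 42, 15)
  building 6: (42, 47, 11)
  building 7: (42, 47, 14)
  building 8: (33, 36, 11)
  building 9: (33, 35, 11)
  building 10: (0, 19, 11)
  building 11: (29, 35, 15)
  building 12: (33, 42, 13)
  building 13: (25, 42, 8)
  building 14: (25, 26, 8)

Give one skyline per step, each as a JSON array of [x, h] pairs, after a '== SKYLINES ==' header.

== SKYLINES ==
[[33,11],[42,0]]
[[33,11],[42,15],[43,0]]
[[25,12],[30,0],[33,11],[42,15],[43,0]]
[[25,12],[30,0],[33,11],[42,15],[43,0]]
[[25,12],[30,0],[33,11],[38,15],[43,0]]
[[25,12],[30,0],[33,11],[38,15],[43,11],[47,0]]
[[25,12],[30,0],[33,11],[38,15],[43,14],[47,0]]
[[25,12],[30,0],[33,11],[38,15],[43,14],[47,0]]
[[25,12],[30,0],[33,11],[38,15],[43,14],[47,0]]
[[0,11],[19,0],[25,12],[30,0],[33,11],[38,15],[43,14],[47,0]]
[[0,11],[19,0],[25,12],[29,15],[35,11],[38,15],[43,14],[47,0]]
[[0,11],[19,0],[25,12],[29,15],[35,13],[38,15],[43,14],[47,0]]
[[0,11],[19,0],[25,12],[29,15],[35,13],[38,15],[43,14],[47,0]]
[[0,11],[19,0],[25,12],[29,15],[35,13],[38,15],[43,14],[47,0]]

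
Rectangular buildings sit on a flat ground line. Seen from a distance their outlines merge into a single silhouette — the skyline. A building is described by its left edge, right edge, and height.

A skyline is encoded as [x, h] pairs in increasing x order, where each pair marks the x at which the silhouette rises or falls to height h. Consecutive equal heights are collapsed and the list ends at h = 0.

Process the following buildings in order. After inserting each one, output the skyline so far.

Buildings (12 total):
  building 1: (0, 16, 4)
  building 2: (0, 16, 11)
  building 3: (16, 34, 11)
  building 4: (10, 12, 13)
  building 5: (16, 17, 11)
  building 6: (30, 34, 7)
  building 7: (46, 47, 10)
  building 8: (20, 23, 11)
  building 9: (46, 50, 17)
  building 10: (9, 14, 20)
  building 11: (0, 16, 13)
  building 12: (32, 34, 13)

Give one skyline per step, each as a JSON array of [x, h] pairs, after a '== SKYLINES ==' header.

== SKYLINES ==
[[0,4],[16,0]]
[[0,11],[16,0]]
[[0,11],[34,0]]
[[0,11],[10,13],[12,11],[34,0]]
[[0,11],[10,13],[12,11],[34,0]]
[[0,11],[10,13],[12,11],[34,0]]
[[0,11],[10,13],[12,11],[34,0],[46,10],[47,0]]
[[0,11],[10,13],[12,11],[34,0],[46,10],[47,0]]
[[0,11],[10,13],[12,11],[34,0],[46,17],[50,0]]
[[0,11],[9,20],[14,11],[34,0],[46,17],[50,0]]
[[0,13],[9,20],[14,13],[16,11],[34,0],[46,17],[50,0]]
[[0,13],[9,20],[14,13],[16,11],[32,13],[34,0],[46,17],[50,0]]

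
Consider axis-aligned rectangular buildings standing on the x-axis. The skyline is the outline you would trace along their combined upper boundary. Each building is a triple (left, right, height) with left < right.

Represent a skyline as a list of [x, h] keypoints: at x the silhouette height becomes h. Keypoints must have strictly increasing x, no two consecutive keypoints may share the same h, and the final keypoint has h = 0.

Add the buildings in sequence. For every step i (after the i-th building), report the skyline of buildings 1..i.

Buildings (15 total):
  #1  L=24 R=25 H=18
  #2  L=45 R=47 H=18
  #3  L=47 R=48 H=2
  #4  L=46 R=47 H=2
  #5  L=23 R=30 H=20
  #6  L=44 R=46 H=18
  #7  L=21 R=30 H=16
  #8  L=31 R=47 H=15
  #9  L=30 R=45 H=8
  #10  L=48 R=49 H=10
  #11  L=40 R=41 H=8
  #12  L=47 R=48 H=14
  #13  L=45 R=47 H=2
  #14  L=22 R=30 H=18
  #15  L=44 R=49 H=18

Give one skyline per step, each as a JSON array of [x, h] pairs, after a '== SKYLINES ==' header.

== SKYLINES ==
[[24,18],[25,0]]
[[24,18],[25,0],[45,18],[47,0]]
[[24,18],[25,0],[45,18],[47,2],[48,0]]
[[24,18],[25,0],[45,18],[47,2],[48,0]]
[[23,20],[30,0],[45,18],[47,2],[48,0]]
[[23,20],[30,0],[44,18],[47,2],[48,0]]
[[21,16],[23,20],[30,0],[44,18],[47,2],[48,0]]
[[21,16],[23,20],[30,0],[31,15],[44,18],[47,2],[48,0]]
[[21,16],[23,20],[30,8],[31,15],[44,18],[47,2],[48,0]]
[[21,16],[23,20],[30,8],[31,15],[44,18],[47,2],[48,10],[49,0]]
[[21,16],[23,20],[30,8],[31,15],[44,18],[47,2],[48,10],[49,0]]
[[21,16],[23,20],[30,8],[31,15],[44,18],[47,14],[48,10],[49,0]]
[[21,16],[23,20],[30,8],[31,15],[44,18],[47,14],[48,10],[49,0]]
[[21,16],[22,18],[23,20],[30,8],[31,15],[44,18],[47,14],[48,10],[49,0]]
[[21,16],[22,18],[23,20],[30,8],[31,15],[44,18],[49,0]]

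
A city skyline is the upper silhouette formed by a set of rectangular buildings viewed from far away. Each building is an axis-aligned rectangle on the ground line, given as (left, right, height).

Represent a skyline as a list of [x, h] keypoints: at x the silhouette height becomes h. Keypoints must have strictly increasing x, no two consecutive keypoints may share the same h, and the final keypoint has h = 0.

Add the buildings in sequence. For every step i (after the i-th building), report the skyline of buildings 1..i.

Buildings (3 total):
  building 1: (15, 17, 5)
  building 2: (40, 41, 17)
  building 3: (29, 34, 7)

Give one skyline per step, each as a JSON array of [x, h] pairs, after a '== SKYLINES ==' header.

== SKYLINES ==
[[15,5],[17,0]]
[[15,5],[17,0],[40,17],[41,0]]
[[15,5],[17,0],[29,7],[34,0],[40,17],[41,0]]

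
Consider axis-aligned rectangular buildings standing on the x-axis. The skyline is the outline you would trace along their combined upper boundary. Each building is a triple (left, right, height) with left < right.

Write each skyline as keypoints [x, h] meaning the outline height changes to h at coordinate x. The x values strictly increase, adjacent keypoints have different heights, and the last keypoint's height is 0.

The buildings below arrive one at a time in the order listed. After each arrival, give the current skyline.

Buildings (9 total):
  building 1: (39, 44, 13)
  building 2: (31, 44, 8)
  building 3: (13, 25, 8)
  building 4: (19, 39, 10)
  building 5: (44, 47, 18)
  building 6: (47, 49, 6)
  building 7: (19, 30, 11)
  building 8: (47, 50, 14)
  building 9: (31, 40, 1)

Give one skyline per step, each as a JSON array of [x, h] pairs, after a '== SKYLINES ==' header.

== SKYLINES ==
[[39,13],[44,0]]
[[31,8],[39,13],[44,0]]
[[13,8],[25,0],[31,8],[39,13],[44,0]]
[[13,8],[19,10],[39,13],[44,0]]
[[13,8],[19,10],[39,13],[44,18],[47,0]]
[[13,8],[19,10],[39,13],[44,18],[47,6],[49,0]]
[[13,8],[19,11],[30,10],[39,13],[44,18],[47,6],[49,0]]
[[13,8],[19,11],[30,10],[39,13],[44,18],[47,14],[50,0]]
[[13,8],[19,11],[30,10],[39,13],[44,18],[47,14],[50,0]]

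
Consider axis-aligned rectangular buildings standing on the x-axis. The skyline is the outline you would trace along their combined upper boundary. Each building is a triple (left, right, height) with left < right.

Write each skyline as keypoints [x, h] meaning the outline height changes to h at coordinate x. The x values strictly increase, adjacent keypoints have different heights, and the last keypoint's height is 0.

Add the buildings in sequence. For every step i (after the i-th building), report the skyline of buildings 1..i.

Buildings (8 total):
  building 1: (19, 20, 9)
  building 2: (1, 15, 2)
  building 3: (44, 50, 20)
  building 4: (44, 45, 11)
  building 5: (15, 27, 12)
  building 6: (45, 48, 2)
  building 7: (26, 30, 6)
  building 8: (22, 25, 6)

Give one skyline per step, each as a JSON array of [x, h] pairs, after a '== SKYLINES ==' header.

== SKYLINES ==
[[19,9],[20,0]]
[[1,2],[15,0],[19,9],[20,0]]
[[1,2],[15,0],[19,9],[20,0],[44,20],[50,0]]
[[1,2],[15,0],[19,9],[20,0],[44,20],[50,0]]
[[1,2],[15,12],[27,0],[44,20],[50,0]]
[[1,2],[15,12],[27,0],[44,20],[50,0]]
[[1,2],[15,12],[27,6],[30,0],[44,20],[50,0]]
[[1,2],[15,12],[27,6],[30,0],[44,20],[50,0]]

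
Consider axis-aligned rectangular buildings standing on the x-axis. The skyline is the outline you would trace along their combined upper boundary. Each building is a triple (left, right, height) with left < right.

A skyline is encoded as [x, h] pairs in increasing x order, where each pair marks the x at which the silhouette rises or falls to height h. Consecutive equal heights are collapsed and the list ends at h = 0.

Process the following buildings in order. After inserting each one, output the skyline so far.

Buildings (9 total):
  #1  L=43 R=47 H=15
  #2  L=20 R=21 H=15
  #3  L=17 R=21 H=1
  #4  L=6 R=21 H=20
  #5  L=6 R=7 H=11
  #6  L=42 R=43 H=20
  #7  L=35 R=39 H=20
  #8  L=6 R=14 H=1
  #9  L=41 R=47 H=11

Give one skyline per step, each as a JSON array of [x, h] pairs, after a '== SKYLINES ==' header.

== SKYLINES ==
[[43,15],[47,0]]
[[20,15],[21,0],[43,15],[47,0]]
[[17,1],[20,15],[21,0],[43,15],[47,0]]
[[6,20],[21,0],[43,15],[47,0]]
[[6,20],[21,0],[43,15],[47,0]]
[[6,20],[21,0],[42,20],[43,15],[47,0]]
[[6,20],[21,0],[35,20],[39,0],[42,20],[43,15],[47,0]]
[[6,20],[21,0],[35,20],[39,0],[42,20],[43,15],[47,0]]
[[6,20],[21,0],[35,20],[39,0],[41,11],[42,20],[43,15],[47,0]]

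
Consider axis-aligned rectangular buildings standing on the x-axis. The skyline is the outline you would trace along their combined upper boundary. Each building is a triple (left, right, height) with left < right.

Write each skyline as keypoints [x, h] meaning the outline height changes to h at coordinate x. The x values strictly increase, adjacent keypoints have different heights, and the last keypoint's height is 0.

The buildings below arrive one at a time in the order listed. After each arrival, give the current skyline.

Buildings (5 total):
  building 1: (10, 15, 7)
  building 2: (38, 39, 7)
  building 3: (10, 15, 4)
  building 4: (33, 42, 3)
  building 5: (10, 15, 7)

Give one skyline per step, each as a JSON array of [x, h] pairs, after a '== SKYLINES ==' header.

== SKYLINES ==
[[10,7],[15,0]]
[[10,7],[15,0],[38,7],[39,0]]
[[10,7],[15,0],[38,7],[39,0]]
[[10,7],[15,0],[33,3],[38,7],[39,3],[42,0]]
[[10,7],[15,0],[33,3],[38,7],[39,3],[42,0]]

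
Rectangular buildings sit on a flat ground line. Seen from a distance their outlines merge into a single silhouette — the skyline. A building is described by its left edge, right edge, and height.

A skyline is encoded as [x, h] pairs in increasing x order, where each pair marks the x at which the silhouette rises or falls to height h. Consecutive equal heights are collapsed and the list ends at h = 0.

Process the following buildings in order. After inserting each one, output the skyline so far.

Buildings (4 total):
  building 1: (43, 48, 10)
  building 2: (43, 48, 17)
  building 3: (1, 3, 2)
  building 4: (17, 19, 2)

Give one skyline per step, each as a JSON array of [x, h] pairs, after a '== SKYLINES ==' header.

== SKYLINES ==
[[43,10],[48,0]]
[[43,17],[48,0]]
[[1,2],[3,0],[43,17],[48,0]]
[[1,2],[3,0],[17,2],[19,0],[43,17],[48,0]]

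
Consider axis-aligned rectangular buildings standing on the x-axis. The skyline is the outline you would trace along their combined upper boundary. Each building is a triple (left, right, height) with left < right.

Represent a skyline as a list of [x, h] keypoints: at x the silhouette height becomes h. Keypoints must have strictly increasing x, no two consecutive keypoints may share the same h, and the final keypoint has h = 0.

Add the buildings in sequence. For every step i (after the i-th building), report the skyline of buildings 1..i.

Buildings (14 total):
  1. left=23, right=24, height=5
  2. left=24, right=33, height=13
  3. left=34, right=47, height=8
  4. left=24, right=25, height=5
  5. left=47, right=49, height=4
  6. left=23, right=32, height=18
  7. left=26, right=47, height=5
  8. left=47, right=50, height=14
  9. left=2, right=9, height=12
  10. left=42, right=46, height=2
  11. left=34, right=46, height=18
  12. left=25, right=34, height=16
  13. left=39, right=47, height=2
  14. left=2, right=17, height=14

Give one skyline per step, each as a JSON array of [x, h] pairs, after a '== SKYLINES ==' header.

== SKYLINES ==
[[23,5],[24,0]]
[[23,5],[24,13],[33,0]]
[[23,5],[24,13],[33,0],[34,8],[47,0]]
[[23,5],[24,13],[33,0],[34,8],[47,0]]
[[23,5],[24,13],[33,0],[34,8],[47,4],[49,0]]
[[23,18],[32,13],[33,0],[34,8],[47,4],[49,0]]
[[23,18],[32,13],[33,5],[34,8],[47,4],[49,0]]
[[23,18],[32,13],[33,5],[34,8],[47,14],[50,0]]
[[2,12],[9,0],[23,18],[32,13],[33,5],[34,8],[47,14],[50,0]]
[[2,12],[9,0],[23,18],[32,13],[33,5],[34,8],[47,14],[50,0]]
[[2,12],[9,0],[23,18],[32,13],[33,5],[34,18],[46,8],[47,14],[50,0]]
[[2,12],[9,0],[23,18],[32,16],[34,18],[46,8],[47,14],[50,0]]
[[2,12],[9,0],[23,18],[32,16],[34,18],[46,8],[47,14],[50,0]]
[[2,14],[17,0],[23,18],[32,16],[34,18],[46,8],[47,14],[50,0]]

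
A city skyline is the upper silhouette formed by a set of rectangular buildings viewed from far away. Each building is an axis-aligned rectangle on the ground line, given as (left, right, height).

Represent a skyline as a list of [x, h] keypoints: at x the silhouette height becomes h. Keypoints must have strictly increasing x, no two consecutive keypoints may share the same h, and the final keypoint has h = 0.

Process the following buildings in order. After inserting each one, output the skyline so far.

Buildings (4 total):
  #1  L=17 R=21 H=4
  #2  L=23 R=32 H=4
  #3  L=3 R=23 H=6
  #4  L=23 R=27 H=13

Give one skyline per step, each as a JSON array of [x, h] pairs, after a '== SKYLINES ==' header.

== SKYLINES ==
[[17,4],[21,0]]
[[17,4],[21,0],[23,4],[32,0]]
[[3,6],[23,4],[32,0]]
[[3,6],[23,13],[27,4],[32,0]]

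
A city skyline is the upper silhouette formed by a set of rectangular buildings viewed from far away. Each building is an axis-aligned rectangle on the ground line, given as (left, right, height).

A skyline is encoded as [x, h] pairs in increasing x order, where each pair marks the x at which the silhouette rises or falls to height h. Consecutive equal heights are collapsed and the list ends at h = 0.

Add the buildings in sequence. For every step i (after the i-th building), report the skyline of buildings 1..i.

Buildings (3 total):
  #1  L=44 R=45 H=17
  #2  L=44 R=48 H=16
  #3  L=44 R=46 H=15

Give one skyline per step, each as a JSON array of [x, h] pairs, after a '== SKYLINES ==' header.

== SKYLINES ==
[[44,17],[45,0]]
[[44,17],[45,16],[48,0]]
[[44,17],[45,16],[48,0]]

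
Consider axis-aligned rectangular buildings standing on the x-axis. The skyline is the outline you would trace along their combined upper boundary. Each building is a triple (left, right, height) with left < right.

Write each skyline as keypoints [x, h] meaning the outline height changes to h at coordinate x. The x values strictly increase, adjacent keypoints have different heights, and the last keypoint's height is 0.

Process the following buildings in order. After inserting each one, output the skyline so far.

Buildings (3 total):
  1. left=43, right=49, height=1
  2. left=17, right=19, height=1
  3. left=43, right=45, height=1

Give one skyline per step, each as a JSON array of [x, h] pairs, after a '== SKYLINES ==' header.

== SKYLINES ==
[[43,1],[49,0]]
[[17,1],[19,0],[43,1],[49,0]]
[[17,1],[19,0],[43,1],[49,0]]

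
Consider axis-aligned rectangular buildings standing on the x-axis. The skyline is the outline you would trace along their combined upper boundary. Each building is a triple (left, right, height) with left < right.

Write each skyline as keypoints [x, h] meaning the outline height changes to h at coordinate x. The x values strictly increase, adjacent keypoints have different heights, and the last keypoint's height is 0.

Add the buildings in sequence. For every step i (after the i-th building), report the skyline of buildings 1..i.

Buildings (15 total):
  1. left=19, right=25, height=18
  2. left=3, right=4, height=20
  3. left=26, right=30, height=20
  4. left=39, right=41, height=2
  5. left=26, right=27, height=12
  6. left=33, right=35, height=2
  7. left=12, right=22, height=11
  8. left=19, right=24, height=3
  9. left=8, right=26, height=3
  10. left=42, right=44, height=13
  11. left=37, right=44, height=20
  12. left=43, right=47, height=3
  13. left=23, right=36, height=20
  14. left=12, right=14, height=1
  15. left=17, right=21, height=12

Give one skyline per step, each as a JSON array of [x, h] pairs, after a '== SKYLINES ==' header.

== SKYLINES ==
[[19,18],[25,0]]
[[3,20],[4,0],[19,18],[25,0]]
[[3,20],[4,0],[19,18],[25,0],[26,20],[30,0]]
[[3,20],[4,0],[19,18],[25,0],[26,20],[30,0],[39,2],[41,0]]
[[3,20],[4,0],[19,18],[25,0],[26,20],[30,0],[39,2],[41,0]]
[[3,20],[4,0],[19,18],[25,0],[26,20],[30,0],[33,2],[35,0],[39,2],[41,0]]
[[3,20],[4,0],[12,11],[19,18],[25,0],[26,20],[30,0],[33,2],[35,0],[39,2],[41,0]]
[[3,20],[4,0],[12,11],[19,18],[25,0],[26,20],[30,0],[33,2],[35,0],[39,2],[41,0]]
[[3,20],[4,0],[8,3],[12,11],[19,18],[25,3],[26,20],[30,0],[33,2],[35,0],[39,2],[41,0]]
[[3,20],[4,0],[8,3],[12,11],[19,18],[25,3],[26,20],[30,0],[33,2],[35,0],[39,2],[41,0],[42,13],[44,0]]
[[3,20],[4,0],[8,3],[12,11],[19,18],[25,3],[26,20],[30,0],[33,2],[35,0],[37,20],[44,0]]
[[3,20],[4,0],[8,3],[12,11],[19,18],[25,3],[26,20],[30,0],[33,2],[35,0],[37,20],[44,3],[47,0]]
[[3,20],[4,0],[8,3],[12,11],[19,18],[23,20],[36,0],[37,20],[44,3],[47,0]]
[[3,20],[4,0],[8,3],[12,11],[19,18],[23,20],[36,0],[37,20],[44,3],[47,0]]
[[3,20],[4,0],[8,3],[12,11],[17,12],[19,18],[23,20],[36,0],[37,20],[44,3],[47,0]]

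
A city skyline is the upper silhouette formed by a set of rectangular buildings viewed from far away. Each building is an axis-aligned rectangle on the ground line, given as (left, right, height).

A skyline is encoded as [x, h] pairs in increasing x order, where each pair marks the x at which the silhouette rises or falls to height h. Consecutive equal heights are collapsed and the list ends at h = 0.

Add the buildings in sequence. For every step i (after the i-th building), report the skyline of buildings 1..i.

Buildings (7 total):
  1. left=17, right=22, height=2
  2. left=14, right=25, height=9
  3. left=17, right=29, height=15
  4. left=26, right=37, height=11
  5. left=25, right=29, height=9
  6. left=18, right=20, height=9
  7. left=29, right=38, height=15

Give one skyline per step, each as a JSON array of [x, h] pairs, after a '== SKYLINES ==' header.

== SKYLINES ==
[[17,2],[22,0]]
[[14,9],[25,0]]
[[14,9],[17,15],[29,0]]
[[14,9],[17,15],[29,11],[37,0]]
[[14,9],[17,15],[29,11],[37,0]]
[[14,9],[17,15],[29,11],[37,0]]
[[14,9],[17,15],[38,0]]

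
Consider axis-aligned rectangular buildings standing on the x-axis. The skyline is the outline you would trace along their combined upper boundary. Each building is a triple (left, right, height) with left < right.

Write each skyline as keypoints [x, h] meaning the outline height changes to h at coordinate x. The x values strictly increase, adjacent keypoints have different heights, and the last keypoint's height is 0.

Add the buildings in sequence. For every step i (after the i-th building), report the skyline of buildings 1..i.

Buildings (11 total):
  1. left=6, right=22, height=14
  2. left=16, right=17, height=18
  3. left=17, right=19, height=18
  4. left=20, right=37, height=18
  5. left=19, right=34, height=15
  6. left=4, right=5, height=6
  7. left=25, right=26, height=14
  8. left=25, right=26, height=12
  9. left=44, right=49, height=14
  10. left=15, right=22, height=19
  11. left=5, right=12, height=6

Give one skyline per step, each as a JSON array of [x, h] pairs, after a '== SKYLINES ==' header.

== SKYLINES ==
[[6,14],[22,0]]
[[6,14],[16,18],[17,14],[22,0]]
[[6,14],[16,18],[19,14],[22,0]]
[[6,14],[16,18],[19,14],[20,18],[37,0]]
[[6,14],[16,18],[19,15],[20,18],[37,0]]
[[4,6],[5,0],[6,14],[16,18],[19,15],[20,18],[37,0]]
[[4,6],[5,0],[6,14],[16,18],[19,15],[20,18],[37,0]]
[[4,6],[5,0],[6,14],[16,18],[19,15],[20,18],[37,0]]
[[4,6],[5,0],[6,14],[16,18],[19,15],[20,18],[37,0],[44,14],[49,0]]
[[4,6],[5,0],[6,14],[15,19],[22,18],[37,0],[44,14],[49,0]]
[[4,6],[6,14],[15,19],[22,18],[37,0],[44,14],[49,0]]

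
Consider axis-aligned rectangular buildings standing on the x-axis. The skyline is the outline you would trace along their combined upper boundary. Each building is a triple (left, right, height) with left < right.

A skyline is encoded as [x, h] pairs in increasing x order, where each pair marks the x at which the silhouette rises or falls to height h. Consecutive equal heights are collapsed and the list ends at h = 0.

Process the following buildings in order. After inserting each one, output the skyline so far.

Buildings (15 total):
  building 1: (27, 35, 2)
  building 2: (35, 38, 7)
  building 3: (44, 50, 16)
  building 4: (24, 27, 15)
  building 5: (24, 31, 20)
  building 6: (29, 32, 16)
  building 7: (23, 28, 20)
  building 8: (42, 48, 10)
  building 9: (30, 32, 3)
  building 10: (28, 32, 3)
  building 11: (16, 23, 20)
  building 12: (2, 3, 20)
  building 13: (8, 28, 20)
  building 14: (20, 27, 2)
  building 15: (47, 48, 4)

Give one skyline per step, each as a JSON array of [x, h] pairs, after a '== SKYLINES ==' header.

== SKYLINES ==
[[27,2],[35,0]]
[[27,2],[35,7],[38,0]]
[[27,2],[35,7],[38,0],[44,16],[50,0]]
[[24,15],[27,2],[35,7],[38,0],[44,16],[50,0]]
[[24,20],[31,2],[35,7],[38,0],[44,16],[50,0]]
[[24,20],[31,16],[32,2],[35,7],[38,0],[44,16],[50,0]]
[[23,20],[31,16],[32,2],[35,7],[38,0],[44,16],[50,0]]
[[23,20],[31,16],[32,2],[35,7],[38,0],[42,10],[44,16],[50,0]]
[[23,20],[31,16],[32,2],[35,7],[38,0],[42,10],[44,16],[50,0]]
[[23,20],[31,16],[32,2],[35,7],[38,0],[42,10],[44,16],[50,0]]
[[16,20],[31,16],[32,2],[35,7],[38,0],[42,10],[44,16],[50,0]]
[[2,20],[3,0],[16,20],[31,16],[32,2],[35,7],[38,0],[42,10],[44,16],[50,0]]
[[2,20],[3,0],[8,20],[31,16],[32,2],[35,7],[38,0],[42,10],[44,16],[50,0]]
[[2,20],[3,0],[8,20],[31,16],[32,2],[35,7],[38,0],[42,10],[44,16],[50,0]]
[[2,20],[3,0],[8,20],[31,16],[32,2],[35,7],[38,0],[42,10],[44,16],[50,0]]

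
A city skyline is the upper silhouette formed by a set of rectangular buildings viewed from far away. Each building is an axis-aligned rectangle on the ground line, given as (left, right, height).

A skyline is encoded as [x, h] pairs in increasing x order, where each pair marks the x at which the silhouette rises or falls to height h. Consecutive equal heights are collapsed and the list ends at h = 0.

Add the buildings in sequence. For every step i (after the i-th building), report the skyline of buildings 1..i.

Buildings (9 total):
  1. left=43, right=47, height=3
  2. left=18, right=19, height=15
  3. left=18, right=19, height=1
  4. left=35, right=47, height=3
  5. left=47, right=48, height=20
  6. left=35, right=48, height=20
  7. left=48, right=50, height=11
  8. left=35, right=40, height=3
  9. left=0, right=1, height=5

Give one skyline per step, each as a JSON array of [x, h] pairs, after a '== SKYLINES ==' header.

== SKYLINES ==
[[43,3],[47,0]]
[[18,15],[19,0],[43,3],[47,0]]
[[18,15],[19,0],[43,3],[47,0]]
[[18,15],[19,0],[35,3],[47,0]]
[[18,15],[19,0],[35,3],[47,20],[48,0]]
[[18,15],[19,0],[35,20],[48,0]]
[[18,15],[19,0],[35,20],[48,11],[50,0]]
[[18,15],[19,0],[35,20],[48,11],[50,0]]
[[0,5],[1,0],[18,15],[19,0],[35,20],[48,11],[50,0]]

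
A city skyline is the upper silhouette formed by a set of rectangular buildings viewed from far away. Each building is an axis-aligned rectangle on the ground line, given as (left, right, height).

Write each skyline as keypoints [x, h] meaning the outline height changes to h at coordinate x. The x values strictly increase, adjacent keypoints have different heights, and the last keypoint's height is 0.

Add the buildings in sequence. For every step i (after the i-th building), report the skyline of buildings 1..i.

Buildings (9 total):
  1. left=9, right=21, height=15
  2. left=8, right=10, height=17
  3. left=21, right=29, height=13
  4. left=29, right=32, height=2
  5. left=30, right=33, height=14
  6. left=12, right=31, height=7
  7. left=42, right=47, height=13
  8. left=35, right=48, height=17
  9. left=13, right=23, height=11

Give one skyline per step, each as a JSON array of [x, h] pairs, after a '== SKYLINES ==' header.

== SKYLINES ==
[[9,15],[21,0]]
[[8,17],[10,15],[21,0]]
[[8,17],[10,15],[21,13],[29,0]]
[[8,17],[10,15],[21,13],[29,2],[32,0]]
[[8,17],[10,15],[21,13],[29,2],[30,14],[33,0]]
[[8,17],[10,15],[21,13],[29,7],[30,14],[33,0]]
[[8,17],[10,15],[21,13],[29,7],[30,14],[33,0],[42,13],[47,0]]
[[8,17],[10,15],[21,13],[29,7],[30,14],[33,0],[35,17],[48,0]]
[[8,17],[10,15],[21,13],[29,7],[30,14],[33,0],[35,17],[48,0]]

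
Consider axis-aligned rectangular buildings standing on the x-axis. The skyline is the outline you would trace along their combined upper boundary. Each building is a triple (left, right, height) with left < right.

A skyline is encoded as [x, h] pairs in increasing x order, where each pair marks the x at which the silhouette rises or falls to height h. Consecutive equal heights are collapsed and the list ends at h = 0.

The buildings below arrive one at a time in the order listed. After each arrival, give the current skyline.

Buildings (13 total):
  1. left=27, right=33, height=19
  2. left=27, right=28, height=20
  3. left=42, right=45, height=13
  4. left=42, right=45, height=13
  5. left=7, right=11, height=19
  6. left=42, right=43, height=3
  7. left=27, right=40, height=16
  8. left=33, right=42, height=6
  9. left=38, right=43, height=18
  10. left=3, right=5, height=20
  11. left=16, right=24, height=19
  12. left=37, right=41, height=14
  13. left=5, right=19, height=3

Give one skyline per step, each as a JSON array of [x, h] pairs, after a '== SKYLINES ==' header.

== SKYLINES ==
[[27,19],[33,0]]
[[27,20],[28,19],[33,0]]
[[27,20],[28,19],[33,0],[42,13],[45,0]]
[[27,20],[28,19],[33,0],[42,13],[45,0]]
[[7,19],[11,0],[27,20],[28,19],[33,0],[42,13],[45,0]]
[[7,19],[11,0],[27,20],[28,19],[33,0],[42,13],[45,0]]
[[7,19],[11,0],[27,20],[28,19],[33,16],[40,0],[42,13],[45,0]]
[[7,19],[11,0],[27,20],[28,19],[33,16],[40,6],[42,13],[45,0]]
[[7,19],[11,0],[27,20],[28,19],[33,16],[38,18],[43,13],[45,0]]
[[3,20],[5,0],[7,19],[11,0],[27,20],[28,19],[33,16],[38,18],[43,13],[45,0]]
[[3,20],[5,0],[7,19],[11,0],[16,19],[24,0],[27,20],[28,19],[33,16],[38,18],[43,13],[45,0]]
[[3,20],[5,0],[7,19],[11,0],[16,19],[24,0],[27,20],[28,19],[33,16],[38,18],[43,13],[45,0]]
[[3,20],[5,3],[7,19],[11,3],[16,19],[24,0],[27,20],[28,19],[33,16],[38,18],[43,13],[45,0]]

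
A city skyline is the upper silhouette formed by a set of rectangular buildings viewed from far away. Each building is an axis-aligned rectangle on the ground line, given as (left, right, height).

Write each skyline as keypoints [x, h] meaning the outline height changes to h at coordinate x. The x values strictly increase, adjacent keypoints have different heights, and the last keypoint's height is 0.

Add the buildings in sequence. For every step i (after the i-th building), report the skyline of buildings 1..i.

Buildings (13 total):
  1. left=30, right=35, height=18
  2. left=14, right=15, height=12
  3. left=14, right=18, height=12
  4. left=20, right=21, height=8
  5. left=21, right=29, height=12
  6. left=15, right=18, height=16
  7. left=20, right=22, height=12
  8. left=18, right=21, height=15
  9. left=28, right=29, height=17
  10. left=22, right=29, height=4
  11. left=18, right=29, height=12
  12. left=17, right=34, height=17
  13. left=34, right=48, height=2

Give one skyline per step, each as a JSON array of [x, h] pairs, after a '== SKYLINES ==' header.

== SKYLINES ==
[[30,18],[35,0]]
[[14,12],[15,0],[30,18],[35,0]]
[[14,12],[18,0],[30,18],[35,0]]
[[14,12],[18,0],[20,8],[21,0],[30,18],[35,0]]
[[14,12],[18,0],[20,8],[21,12],[29,0],[30,18],[35,0]]
[[14,12],[15,16],[18,0],[20,8],[21,12],[29,0],[30,18],[35,0]]
[[14,12],[15,16],[18,0],[20,12],[29,0],[30,18],[35,0]]
[[14,12],[15,16],[18,15],[21,12],[29,0],[30,18],[35,0]]
[[14,12],[15,16],[18,15],[21,12],[28,17],[29,0],[30,18],[35,0]]
[[14,12],[15,16],[18,15],[21,12],[28,17],[29,0],[30,18],[35,0]]
[[14,12],[15,16],[18,15],[21,12],[28,17],[29,0],[30,18],[35,0]]
[[14,12],[15,16],[17,17],[30,18],[35,0]]
[[14,12],[15,16],[17,17],[30,18],[35,2],[48,0]]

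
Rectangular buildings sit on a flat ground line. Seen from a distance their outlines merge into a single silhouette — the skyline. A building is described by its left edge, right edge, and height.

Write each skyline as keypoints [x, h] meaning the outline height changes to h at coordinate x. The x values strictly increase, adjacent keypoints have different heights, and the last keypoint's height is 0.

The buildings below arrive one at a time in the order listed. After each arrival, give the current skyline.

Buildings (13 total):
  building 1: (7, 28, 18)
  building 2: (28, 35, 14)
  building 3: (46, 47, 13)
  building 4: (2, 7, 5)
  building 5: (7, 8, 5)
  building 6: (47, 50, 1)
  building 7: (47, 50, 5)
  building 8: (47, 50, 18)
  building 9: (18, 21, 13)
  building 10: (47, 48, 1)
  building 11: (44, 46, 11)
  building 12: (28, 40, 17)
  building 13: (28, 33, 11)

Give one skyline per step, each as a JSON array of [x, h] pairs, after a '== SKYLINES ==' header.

== SKYLINES ==
[[7,18],[28,0]]
[[7,18],[28,14],[35,0]]
[[7,18],[28,14],[35,0],[46,13],[47,0]]
[[2,5],[7,18],[28,14],[35,0],[46,13],[47,0]]
[[2,5],[7,18],[28,14],[35,0],[46,13],[47,0]]
[[2,5],[7,18],[28,14],[35,0],[46,13],[47,1],[50,0]]
[[2,5],[7,18],[28,14],[35,0],[46,13],[47,5],[50,0]]
[[2,5],[7,18],[28,14],[35,0],[46,13],[47,18],[50,0]]
[[2,5],[7,18],[28,14],[35,0],[46,13],[47,18],[50,0]]
[[2,5],[7,18],[28,14],[35,0],[46,13],[47,18],[50,0]]
[[2,5],[7,18],[28,14],[35,0],[44,11],[46,13],[47,18],[50,0]]
[[2,5],[7,18],[28,17],[40,0],[44,11],[46,13],[47,18],[50,0]]
[[2,5],[7,18],[28,17],[40,0],[44,11],[46,13],[47,18],[50,0]]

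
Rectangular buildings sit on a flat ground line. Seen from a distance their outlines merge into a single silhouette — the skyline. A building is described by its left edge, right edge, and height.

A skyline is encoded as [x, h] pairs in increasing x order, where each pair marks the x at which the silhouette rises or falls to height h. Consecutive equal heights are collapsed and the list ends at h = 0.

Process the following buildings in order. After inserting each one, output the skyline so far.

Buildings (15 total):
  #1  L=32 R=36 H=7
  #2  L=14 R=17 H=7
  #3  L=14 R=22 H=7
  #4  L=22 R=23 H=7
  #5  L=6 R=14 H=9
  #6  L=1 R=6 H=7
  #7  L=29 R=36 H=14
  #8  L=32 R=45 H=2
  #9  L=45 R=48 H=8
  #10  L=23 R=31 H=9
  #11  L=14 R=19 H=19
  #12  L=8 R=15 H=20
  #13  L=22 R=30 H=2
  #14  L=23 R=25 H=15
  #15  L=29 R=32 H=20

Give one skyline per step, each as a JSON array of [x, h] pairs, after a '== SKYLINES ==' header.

== SKYLINES ==
[[32,7],[36,0]]
[[14,7],[17,0],[32,7],[36,0]]
[[14,7],[22,0],[32,7],[36,0]]
[[14,7],[23,0],[32,7],[36,0]]
[[6,9],[14,7],[23,0],[32,7],[36,0]]
[[1,7],[6,9],[14,7],[23,0],[32,7],[36,0]]
[[1,7],[6,9],[14,7],[23,0],[29,14],[36,0]]
[[1,7],[6,9],[14,7],[23,0],[29,14],[36,2],[45,0]]
[[1,7],[6,9],[14,7],[23,0],[29,14],[36,2],[45,8],[48,0]]
[[1,7],[6,9],[14,7],[23,9],[29,14],[36,2],[45,8],[48,0]]
[[1,7],[6,9],[14,19],[19,7],[23,9],[29,14],[36,2],[45,8],[48,0]]
[[1,7],[6,9],[8,20],[15,19],[19,7],[23,9],[29,14],[36,2],[45,8],[48,0]]
[[1,7],[6,9],[8,20],[15,19],[19,7],[23,9],[29,14],[36,2],[45,8],[48,0]]
[[1,7],[6,9],[8,20],[15,19],[19,7],[23,15],[25,9],[29,14],[36,2],[45,8],[48,0]]
[[1,7],[6,9],[8,20],[15,19],[19,7],[23,15],[25,9],[29,20],[32,14],[36,2],[45,8],[48,0]]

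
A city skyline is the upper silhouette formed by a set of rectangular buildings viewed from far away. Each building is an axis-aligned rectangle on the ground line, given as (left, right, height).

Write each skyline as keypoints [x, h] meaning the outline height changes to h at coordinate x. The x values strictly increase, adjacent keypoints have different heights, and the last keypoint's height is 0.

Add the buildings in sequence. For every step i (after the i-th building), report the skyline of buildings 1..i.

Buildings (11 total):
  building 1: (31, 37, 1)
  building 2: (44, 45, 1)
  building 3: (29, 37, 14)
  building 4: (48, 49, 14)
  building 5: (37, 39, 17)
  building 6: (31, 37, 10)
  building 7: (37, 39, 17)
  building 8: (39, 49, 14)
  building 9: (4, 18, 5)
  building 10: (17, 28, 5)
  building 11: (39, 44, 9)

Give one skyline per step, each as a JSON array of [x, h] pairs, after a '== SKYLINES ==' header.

== SKYLINES ==
[[31,1],[37,0]]
[[31,1],[37,0],[44,1],[45,0]]
[[29,14],[37,0],[44,1],[45,0]]
[[29,14],[37,0],[44,1],[45,0],[48,14],[49,0]]
[[29,14],[37,17],[39,0],[44,1],[45,0],[48,14],[49,0]]
[[29,14],[37,17],[39,0],[44,1],[45,0],[48,14],[49,0]]
[[29,14],[37,17],[39,0],[44,1],[45,0],[48,14],[49,0]]
[[29,14],[37,17],[39,14],[49,0]]
[[4,5],[18,0],[29,14],[37,17],[39,14],[49,0]]
[[4,5],[28,0],[29,14],[37,17],[39,14],[49,0]]
[[4,5],[28,0],[29,14],[37,17],[39,14],[49,0]]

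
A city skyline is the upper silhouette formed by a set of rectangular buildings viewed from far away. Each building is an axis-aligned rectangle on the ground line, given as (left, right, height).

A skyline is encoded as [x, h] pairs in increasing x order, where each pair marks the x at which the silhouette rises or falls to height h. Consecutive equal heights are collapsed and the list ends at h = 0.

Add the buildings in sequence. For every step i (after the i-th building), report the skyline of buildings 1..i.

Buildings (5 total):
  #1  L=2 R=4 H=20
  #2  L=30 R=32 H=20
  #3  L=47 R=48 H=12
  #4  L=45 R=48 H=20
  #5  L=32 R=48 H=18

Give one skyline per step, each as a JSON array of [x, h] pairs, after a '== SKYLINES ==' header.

== SKYLINES ==
[[2,20],[4,0]]
[[2,20],[4,0],[30,20],[32,0]]
[[2,20],[4,0],[30,20],[32,0],[47,12],[48,0]]
[[2,20],[4,0],[30,20],[32,0],[45,20],[48,0]]
[[2,20],[4,0],[30,20],[32,18],[45,20],[48,0]]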